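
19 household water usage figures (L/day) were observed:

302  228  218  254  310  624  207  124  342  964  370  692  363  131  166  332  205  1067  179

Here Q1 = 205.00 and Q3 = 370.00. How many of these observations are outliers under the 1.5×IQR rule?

4

IQR = 165.00; fences at 205.00 − 247.50 = -42.50 and 370.00 + 247.50 = 617.50.
Outside the cutoffs: 624, 692, 964, 1067.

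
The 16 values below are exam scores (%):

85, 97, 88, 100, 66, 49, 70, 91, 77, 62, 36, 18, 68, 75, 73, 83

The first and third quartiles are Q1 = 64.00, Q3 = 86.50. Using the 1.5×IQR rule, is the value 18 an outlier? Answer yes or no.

yes

IQR = Q3 − Q1 = 86.50 − 64.00 = 22.50.
Lower fence = Q1 − 1.5·IQR = 64.00 − 33.75 = 30.25.
Upper fence = Q3 + 1.5·IQR = 86.50 + 33.75 = 120.25.
18 lies below the lower fence.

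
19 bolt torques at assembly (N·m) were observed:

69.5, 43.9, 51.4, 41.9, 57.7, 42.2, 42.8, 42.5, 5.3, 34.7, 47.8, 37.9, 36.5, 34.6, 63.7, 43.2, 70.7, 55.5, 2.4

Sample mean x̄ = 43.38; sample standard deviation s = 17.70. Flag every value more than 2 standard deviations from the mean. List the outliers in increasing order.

Cutoffs at x̄ ± 2s: 43.38 ± 2·17.70 = [7.98, 78.78].
2.4: z = -2.32, |z| > 2 → outlier.
5.3: z = -2.15, |z| > 2 → outlier.
Every other value lies within [7.98, 78.78].

2.4, 5.3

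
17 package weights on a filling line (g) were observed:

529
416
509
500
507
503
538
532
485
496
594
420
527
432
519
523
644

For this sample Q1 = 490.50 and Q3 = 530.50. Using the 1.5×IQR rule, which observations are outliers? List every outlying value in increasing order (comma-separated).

IQR = Q3 − Q1 = 530.50 − 490.50 = 40.00.
Lower fence = Q1 − 1.5·IQR = 490.50 − 60.00 = 430.50.
Upper fence = Q3 + 1.5·IQR = 530.50 + 60.00 = 590.50.
416 < 430.50 → outlier.
420 < 430.50 → outlier.
594 > 590.50 → outlier.
644 > 590.50 → outlier.
All remaining values lie within [430.50, 590.50].

416, 420, 594, 644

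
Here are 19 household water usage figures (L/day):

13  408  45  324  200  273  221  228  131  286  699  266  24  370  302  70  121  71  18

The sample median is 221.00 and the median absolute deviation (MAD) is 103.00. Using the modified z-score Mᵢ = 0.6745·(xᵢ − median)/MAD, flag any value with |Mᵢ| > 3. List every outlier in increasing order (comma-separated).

|Mᵢ| > 3 ⇔ |xᵢ − 221.00| > 3·103.00/0.6745 = 458.12.
So outliers lie outside [-237.12, 679.12].
699: M = 3.13 → outlier.

699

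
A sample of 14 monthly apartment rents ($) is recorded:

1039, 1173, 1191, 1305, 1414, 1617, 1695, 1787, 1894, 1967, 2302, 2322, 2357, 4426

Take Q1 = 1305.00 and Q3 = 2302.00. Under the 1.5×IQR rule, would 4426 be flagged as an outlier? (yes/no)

IQR = Q3 − Q1 = 2302.00 − 1305.00 = 997.00.
Lower fence = Q1 − 1.5·IQR = 1305.00 − 1495.50 = -190.50.
Upper fence = Q3 + 1.5·IQR = 2302.00 + 1495.50 = 3797.50.
4426 lies above the upper fence.

yes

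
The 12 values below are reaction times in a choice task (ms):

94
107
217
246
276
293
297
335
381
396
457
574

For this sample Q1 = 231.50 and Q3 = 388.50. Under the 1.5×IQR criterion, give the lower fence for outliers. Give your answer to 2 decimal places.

IQR = Q3 − Q1 = 388.50 − 231.50 = 157.00.
Lower fence = Q1 − 1.5·IQR = 231.50 − 235.50 = -4.00.
Upper fence = Q3 + 1.5·IQR = 388.50 + 235.50 = 624.00.

-4.00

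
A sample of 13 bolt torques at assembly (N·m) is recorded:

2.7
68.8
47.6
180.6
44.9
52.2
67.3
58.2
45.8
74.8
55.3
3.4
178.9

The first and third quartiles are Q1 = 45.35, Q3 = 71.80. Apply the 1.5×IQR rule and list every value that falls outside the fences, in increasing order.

2.7, 3.4, 178.9, 180.6

IQR = Q3 − Q1 = 71.80 − 45.35 = 26.45.
Lower fence = Q1 − 1.5·IQR = 45.35 − 39.675 = 5.675.
Upper fence = Q3 + 1.5·IQR = 71.80 + 39.675 = 111.475.
2.7 < 5.675 → outlier.
3.4 < 5.675 → outlier.
178.9 > 111.475 → outlier.
180.6 > 111.475 → outlier.
All remaining values lie within [5.675, 111.475].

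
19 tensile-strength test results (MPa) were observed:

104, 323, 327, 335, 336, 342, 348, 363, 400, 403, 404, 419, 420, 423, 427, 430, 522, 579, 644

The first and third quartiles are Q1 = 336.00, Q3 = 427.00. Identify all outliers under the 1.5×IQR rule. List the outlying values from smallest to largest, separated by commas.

104, 579, 644

IQR = Q3 − Q1 = 427.00 − 336.00 = 91.00.
Lower fence = Q1 − 1.5·IQR = 336.00 − 136.50 = 199.50.
Upper fence = Q3 + 1.5·IQR = 427.00 + 136.50 = 563.50.
104 < 199.50 → outlier.
579 > 563.50 → outlier.
644 > 563.50 → outlier.
All remaining values lie within [199.50, 563.50].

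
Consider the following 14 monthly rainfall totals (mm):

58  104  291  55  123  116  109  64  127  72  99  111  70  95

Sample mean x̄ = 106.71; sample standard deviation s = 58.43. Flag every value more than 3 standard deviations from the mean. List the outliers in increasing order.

291

Cutoffs at x̄ ± 3s: 106.71 ± 3·58.43 = [-68.58, 282.00].
291: z = 3.15, |z| > 3 → outlier.
Every other value lies within [-68.58, 282.00].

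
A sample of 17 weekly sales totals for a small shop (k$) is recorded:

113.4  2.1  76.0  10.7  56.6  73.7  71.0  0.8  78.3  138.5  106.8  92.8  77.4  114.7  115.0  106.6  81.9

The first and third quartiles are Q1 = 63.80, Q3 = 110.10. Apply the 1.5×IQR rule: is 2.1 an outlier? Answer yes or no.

IQR = Q3 − Q1 = 110.10 − 63.80 = 46.30.
Lower fence = Q1 − 1.5·IQR = 63.80 − 69.45 = -5.65.
Upper fence = Q3 + 1.5·IQR = 110.10 + 69.45 = 179.55.
2.1 lies within [-5.65, 179.55].

no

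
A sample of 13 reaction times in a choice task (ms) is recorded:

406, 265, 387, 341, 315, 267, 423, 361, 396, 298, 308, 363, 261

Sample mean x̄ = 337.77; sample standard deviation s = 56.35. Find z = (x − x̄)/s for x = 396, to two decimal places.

z = (396 − 337.77) / 56.35 = 1.03.

1.03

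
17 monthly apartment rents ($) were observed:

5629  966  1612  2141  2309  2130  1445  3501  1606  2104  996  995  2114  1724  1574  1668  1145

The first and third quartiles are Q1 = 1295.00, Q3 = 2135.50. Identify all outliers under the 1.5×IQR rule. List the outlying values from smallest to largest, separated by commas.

3501, 5629

IQR = Q3 − Q1 = 2135.50 − 1295.00 = 840.50.
Lower fence = Q1 − 1.5·IQR = 1295.00 − 1260.75 = 34.25.
Upper fence = Q3 + 1.5·IQR = 2135.50 + 1260.75 = 3396.25.
3501 > 3396.25 → outlier.
5629 > 3396.25 → outlier.
All remaining values lie within [34.25, 3396.25].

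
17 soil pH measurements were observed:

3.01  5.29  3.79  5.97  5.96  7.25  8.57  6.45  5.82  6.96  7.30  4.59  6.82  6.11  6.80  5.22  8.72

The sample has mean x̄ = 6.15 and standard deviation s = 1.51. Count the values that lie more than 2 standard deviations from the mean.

Cutoffs: x̄ ± 2s = [3.13, 9.17].
Outside the cutoffs: 3.01.

1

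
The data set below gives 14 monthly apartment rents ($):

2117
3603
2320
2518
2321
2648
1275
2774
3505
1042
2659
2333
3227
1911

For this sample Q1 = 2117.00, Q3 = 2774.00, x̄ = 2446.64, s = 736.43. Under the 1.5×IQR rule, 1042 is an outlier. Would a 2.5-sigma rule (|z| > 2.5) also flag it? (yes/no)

z = (1042 − 2446.64) / 736.43 = -1.91.
|z| = 1.91 ≤ 2.5.

no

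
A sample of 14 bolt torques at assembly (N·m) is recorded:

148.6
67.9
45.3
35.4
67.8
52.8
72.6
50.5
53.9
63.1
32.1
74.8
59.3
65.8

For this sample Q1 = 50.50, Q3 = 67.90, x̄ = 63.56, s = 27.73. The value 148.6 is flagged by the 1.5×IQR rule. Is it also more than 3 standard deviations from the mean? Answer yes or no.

yes

z = (148.6 − 63.56) / 27.73 = 3.07.
|z| = 3.07 > 3.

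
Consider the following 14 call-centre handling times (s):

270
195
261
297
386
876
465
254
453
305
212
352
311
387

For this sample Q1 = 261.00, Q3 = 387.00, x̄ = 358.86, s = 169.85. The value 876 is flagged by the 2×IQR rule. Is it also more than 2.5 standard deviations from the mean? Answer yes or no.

yes

z = (876 − 358.86) / 169.85 = 3.04.
|z| = 3.04 > 2.5.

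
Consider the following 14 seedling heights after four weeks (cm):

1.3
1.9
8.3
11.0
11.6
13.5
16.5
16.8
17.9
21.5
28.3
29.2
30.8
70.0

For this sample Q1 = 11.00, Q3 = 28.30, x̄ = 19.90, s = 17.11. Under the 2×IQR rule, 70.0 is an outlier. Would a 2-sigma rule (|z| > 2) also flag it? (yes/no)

yes

z = (70.0 − 19.90) / 17.11 = 2.93.
|z| = 2.93 > 2.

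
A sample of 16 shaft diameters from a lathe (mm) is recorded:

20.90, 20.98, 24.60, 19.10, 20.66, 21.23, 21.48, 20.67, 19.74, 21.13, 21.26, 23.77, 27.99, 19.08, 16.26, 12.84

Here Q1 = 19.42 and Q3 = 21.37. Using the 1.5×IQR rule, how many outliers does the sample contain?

IQR = 1.95; fences at 19.42 − 2.925 = 16.495 and 21.37 + 2.925 = 24.295.
Outside the cutoffs: 12.84, 16.26, 24.60, 27.99.

4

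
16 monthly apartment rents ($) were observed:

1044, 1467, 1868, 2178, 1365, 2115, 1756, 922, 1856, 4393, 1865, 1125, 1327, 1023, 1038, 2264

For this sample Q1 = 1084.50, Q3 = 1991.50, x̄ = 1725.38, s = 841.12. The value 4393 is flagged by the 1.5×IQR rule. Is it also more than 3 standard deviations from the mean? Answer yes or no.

z = (4393 − 1725.38) / 841.12 = 3.17.
|z| = 3.17 > 3.

yes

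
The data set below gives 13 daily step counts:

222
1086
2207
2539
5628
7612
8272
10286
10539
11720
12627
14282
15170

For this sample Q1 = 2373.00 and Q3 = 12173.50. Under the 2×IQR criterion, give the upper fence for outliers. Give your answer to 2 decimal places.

31774.50

IQR = Q3 − Q1 = 12173.50 − 2373.00 = 9800.50.
Lower fence = Q1 − 2·IQR = 2373.00 − 19601.00 = -17228.00.
Upper fence = Q3 + 2·IQR = 12173.50 + 19601.00 = 31774.50.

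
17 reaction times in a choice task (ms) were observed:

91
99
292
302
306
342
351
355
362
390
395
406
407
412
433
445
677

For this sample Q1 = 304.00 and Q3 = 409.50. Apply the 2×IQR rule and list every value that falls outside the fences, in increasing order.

91, 677

IQR = Q3 − Q1 = 409.50 − 304.00 = 105.50.
Lower fence = Q1 − 2·IQR = 304.00 − 211.00 = 93.00.
Upper fence = Q3 + 2·IQR = 409.50 + 211.00 = 620.50.
91 < 93.00 → outlier.
677 > 620.50 → outlier.
All remaining values lie within [93.00, 620.50].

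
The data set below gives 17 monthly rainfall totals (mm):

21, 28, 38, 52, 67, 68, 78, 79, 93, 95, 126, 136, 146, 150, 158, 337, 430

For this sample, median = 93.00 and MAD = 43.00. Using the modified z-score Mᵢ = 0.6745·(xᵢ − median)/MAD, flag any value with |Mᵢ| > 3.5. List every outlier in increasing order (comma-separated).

337, 430

|Mᵢ| > 3.5 ⇔ |xᵢ − 93.00| > 3.5·43.00/0.6745 = 223.13.
So outliers lie outside [-130.13, 316.13].
337: M = 3.83 → outlier.
430: M = 5.29 → outlier.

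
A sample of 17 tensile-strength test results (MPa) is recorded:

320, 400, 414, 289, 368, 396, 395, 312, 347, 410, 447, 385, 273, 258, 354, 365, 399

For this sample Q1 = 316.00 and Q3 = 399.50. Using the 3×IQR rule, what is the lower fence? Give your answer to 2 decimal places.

IQR = Q3 − Q1 = 399.50 − 316.00 = 83.50.
Lower fence = Q1 − 3·IQR = 316.00 − 250.50 = 65.50.
Upper fence = Q3 + 3·IQR = 399.50 + 250.50 = 650.00.

65.50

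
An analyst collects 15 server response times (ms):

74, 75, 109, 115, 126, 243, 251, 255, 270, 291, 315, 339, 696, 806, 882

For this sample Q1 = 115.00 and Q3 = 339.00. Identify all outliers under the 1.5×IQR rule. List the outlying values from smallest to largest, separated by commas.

696, 806, 882

IQR = Q3 − Q1 = 339.00 − 115.00 = 224.00.
Lower fence = Q1 − 1.5·IQR = 115.00 − 336.00 = -221.00.
Upper fence = Q3 + 1.5·IQR = 339.00 + 336.00 = 675.00.
696 > 675.00 → outlier.
806 > 675.00 → outlier.
882 > 675.00 → outlier.
All remaining values lie within [-221.00, 675.00].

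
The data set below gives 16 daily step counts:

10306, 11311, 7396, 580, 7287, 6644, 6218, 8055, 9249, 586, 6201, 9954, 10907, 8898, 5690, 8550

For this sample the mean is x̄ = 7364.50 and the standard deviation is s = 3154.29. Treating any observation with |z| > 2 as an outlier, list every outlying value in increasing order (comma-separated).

Cutoffs at x̄ ± 2s: 7364.50 ± 2·3154.29 = [1055.92, 13673.08].
580: z = -2.15, |z| > 2 → outlier.
586: z = -2.15, |z| > 2 → outlier.
Every other value lies within [1055.92, 13673.08].

580, 586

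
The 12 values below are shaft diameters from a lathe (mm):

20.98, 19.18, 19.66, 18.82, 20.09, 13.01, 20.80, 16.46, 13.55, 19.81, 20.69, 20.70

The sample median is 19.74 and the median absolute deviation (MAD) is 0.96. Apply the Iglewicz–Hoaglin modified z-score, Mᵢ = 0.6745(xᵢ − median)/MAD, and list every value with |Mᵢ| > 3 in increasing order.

13.01, 13.55

|Mᵢ| > 3 ⇔ |xᵢ − 19.74| > 3·0.96/0.6745 = 4.27.
So outliers lie outside [15.47, 24.01].
13.01: M = -4.73 → outlier.
13.55: M = -4.35 → outlier.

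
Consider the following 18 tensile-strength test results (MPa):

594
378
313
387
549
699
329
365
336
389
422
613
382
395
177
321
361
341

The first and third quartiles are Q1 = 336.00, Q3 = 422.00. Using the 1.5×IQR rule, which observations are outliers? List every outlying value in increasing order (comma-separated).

177, 594, 613, 699

IQR = Q3 − Q1 = 422.00 − 336.00 = 86.00.
Lower fence = Q1 − 1.5·IQR = 336.00 − 129.00 = 207.00.
Upper fence = Q3 + 1.5·IQR = 422.00 + 129.00 = 551.00.
177 < 207.00 → outlier.
594 > 551.00 → outlier.
613 > 551.00 → outlier.
699 > 551.00 → outlier.
All remaining values lie within [207.00, 551.00].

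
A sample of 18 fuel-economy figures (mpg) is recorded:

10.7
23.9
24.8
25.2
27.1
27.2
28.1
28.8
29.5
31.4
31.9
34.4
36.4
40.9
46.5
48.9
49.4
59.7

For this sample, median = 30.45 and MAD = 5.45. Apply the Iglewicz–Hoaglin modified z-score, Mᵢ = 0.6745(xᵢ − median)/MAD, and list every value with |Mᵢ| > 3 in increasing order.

|Mᵢ| > 3 ⇔ |xᵢ − 30.45| > 3·5.45/0.6745 = 24.24.
So outliers lie outside [6.21, 54.69].
59.7: M = 3.62 → outlier.

59.7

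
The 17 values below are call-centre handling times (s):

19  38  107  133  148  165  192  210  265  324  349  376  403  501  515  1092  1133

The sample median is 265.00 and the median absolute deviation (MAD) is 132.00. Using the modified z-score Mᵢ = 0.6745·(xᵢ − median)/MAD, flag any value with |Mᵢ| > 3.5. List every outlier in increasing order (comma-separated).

1092, 1133

|Mᵢ| > 3.5 ⇔ |xᵢ − 265.00| > 3.5·132.00/0.6745 = 684.95.
So outliers lie outside [-419.95, 949.95].
1092: M = 4.23 → outlier.
1133: M = 4.44 → outlier.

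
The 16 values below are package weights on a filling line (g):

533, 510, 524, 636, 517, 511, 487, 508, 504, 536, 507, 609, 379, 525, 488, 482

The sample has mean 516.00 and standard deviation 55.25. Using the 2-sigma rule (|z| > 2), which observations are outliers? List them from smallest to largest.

Cutoffs at x̄ ± 2s: 516.00 ± 2·55.25 = [405.50, 626.50].
379: z = -2.48, |z| > 2 → outlier.
636: z = 2.17, |z| > 2 → outlier.
Every other value lies within [405.50, 626.50].

379, 636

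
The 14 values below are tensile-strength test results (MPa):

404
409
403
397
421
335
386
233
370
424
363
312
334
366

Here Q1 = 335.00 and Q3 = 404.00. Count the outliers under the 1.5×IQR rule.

IQR = 69.00; fences at 335.00 − 103.50 = 231.50 and 404.00 + 103.50 = 507.50.
Every value lies within the cutoffs.

0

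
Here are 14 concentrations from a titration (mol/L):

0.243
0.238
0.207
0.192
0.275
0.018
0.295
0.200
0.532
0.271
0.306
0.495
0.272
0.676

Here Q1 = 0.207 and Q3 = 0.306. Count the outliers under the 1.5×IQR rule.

4

IQR = 0.099; fences at 0.207 − 0.1485 = 0.0585 and 0.306 + 0.1485 = 0.4545.
Outside the cutoffs: 0.018, 0.495, 0.532, 0.676.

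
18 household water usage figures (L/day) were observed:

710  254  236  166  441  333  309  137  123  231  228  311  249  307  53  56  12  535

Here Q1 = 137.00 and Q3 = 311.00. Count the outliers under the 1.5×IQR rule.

IQR = 174.00; fences at 137.00 − 261.00 = -124.00 and 311.00 + 261.00 = 572.00.
Outside the cutoffs: 710.

1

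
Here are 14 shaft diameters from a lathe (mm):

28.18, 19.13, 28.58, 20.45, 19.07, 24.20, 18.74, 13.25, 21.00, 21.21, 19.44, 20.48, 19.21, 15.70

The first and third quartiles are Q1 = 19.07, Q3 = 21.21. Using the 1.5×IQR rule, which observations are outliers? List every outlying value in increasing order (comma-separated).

13.25, 15.70, 28.18, 28.58

IQR = Q3 − Q1 = 21.21 − 19.07 = 2.14.
Lower fence = Q1 − 1.5·IQR = 19.07 − 3.21 = 15.86.
Upper fence = Q3 + 1.5·IQR = 21.21 + 3.21 = 24.42.
13.25 < 15.86 → outlier.
15.70 < 15.86 → outlier.
28.18 > 24.42 → outlier.
28.58 > 24.42 → outlier.
All remaining values lie within [15.86, 24.42].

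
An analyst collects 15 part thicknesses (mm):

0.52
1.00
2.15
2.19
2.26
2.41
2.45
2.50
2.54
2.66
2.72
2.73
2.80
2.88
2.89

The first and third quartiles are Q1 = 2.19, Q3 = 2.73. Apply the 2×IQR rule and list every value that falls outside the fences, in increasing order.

IQR = Q3 − Q1 = 2.73 − 2.19 = 0.54.
Lower fence = Q1 − 2·IQR = 2.19 − 1.08 = 1.11.
Upper fence = Q3 + 2·IQR = 2.73 + 1.08 = 3.81.
0.52 < 1.11 → outlier.
1.00 < 1.11 → outlier.
All remaining values lie within [1.11, 3.81].

0.52, 1.00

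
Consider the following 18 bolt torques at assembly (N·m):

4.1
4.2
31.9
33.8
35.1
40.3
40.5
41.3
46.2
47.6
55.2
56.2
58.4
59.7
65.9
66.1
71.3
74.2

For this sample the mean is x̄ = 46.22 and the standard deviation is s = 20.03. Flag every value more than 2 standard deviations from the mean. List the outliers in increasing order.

4.1, 4.2

Cutoffs at x̄ ± 2s: 46.22 ± 2·20.03 = [6.16, 86.28].
4.1: z = -2.10, |z| > 2 → outlier.
4.2: z = -2.10, |z| > 2 → outlier.
Every other value lies within [6.16, 86.28].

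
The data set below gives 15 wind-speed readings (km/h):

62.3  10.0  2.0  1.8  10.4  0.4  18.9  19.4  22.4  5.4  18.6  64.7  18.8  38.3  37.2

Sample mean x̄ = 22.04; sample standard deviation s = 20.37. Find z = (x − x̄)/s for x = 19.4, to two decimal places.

z = (19.4 − 22.04) / 20.37 = -0.13.

-0.13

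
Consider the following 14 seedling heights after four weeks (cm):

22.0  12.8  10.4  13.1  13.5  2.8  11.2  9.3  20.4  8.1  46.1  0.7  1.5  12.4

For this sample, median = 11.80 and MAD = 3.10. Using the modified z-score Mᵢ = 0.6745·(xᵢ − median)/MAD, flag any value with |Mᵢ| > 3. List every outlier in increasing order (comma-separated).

46.1

|Mᵢ| > 3 ⇔ |xᵢ − 11.80| > 3·3.10/0.6745 = 13.79.
So outliers lie outside [-1.99, 25.59].
46.1: M = 7.46 → outlier.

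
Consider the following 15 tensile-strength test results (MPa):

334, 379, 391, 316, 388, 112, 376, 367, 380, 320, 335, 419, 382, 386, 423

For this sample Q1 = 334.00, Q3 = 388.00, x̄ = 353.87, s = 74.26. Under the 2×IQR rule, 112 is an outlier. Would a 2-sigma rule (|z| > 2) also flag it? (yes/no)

z = (112 − 353.87) / 74.26 = -3.26.
|z| = 3.26 > 2.

yes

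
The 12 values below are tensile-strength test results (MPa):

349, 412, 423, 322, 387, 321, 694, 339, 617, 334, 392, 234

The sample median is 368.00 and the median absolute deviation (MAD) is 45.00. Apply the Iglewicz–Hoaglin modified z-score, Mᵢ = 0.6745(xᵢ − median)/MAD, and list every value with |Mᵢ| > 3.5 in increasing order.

|Mᵢ| > 3.5 ⇔ |xᵢ − 368.00| > 3.5·45.00/0.6745 = 233.51.
So outliers lie outside [134.49, 601.51].
617: M = 3.73 → outlier.
694: M = 4.89 → outlier.

617, 694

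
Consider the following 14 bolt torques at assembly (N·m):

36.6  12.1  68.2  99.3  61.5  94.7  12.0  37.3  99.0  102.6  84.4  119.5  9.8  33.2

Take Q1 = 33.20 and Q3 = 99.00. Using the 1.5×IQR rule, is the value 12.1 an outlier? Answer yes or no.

IQR = Q3 − Q1 = 99.00 − 33.20 = 65.80.
Lower fence = Q1 − 1.5·IQR = 33.20 − 98.70 = -65.50.
Upper fence = Q3 + 1.5·IQR = 99.00 + 98.70 = 197.70.
12.1 lies within [-65.50, 197.70].

no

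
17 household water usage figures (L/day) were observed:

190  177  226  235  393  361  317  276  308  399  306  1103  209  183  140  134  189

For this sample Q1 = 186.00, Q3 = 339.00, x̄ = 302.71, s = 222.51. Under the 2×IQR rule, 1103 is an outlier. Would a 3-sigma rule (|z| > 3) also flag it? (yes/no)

z = (1103 − 302.71) / 222.51 = 3.60.
|z| = 3.60 > 3.

yes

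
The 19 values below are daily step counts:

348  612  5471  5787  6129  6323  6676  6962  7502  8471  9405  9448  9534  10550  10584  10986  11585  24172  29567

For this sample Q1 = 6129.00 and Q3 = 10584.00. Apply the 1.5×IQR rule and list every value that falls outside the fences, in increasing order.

24172, 29567

IQR = Q3 − Q1 = 10584.00 − 6129.00 = 4455.00.
Lower fence = Q1 − 1.5·IQR = 6129.00 − 6682.50 = -553.50.
Upper fence = Q3 + 1.5·IQR = 10584.00 + 6682.50 = 17266.50.
24172 > 17266.50 → outlier.
29567 > 17266.50 → outlier.
All remaining values lie within [-553.50, 17266.50].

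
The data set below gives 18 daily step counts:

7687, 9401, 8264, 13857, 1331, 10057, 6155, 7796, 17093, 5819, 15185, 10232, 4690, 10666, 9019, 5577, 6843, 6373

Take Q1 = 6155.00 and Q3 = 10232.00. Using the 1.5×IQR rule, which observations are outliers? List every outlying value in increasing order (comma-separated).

17093

IQR = Q3 − Q1 = 10232.00 − 6155.00 = 4077.00.
Lower fence = Q1 − 1.5·IQR = 6155.00 − 6115.50 = 39.50.
Upper fence = Q3 + 1.5·IQR = 10232.00 + 6115.50 = 16347.50.
17093 > 16347.50 → outlier.
All remaining values lie within [39.50, 16347.50].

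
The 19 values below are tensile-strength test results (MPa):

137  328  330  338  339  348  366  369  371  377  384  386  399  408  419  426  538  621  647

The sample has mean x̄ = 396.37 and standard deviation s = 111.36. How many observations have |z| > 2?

3

Cutoffs: x̄ ± 2s = [173.65, 619.09].
Outside the cutoffs: 137, 621, 647.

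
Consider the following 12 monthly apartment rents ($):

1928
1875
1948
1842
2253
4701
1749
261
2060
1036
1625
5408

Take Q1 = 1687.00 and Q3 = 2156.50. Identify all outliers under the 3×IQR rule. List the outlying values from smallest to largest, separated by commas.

261, 4701, 5408

IQR = Q3 − Q1 = 2156.50 − 1687.00 = 469.50.
Lower fence = Q1 − 3·IQR = 1687.00 − 1408.50 = 278.50.
Upper fence = Q3 + 3·IQR = 2156.50 + 1408.50 = 3565.00.
261 < 278.50 → outlier.
4701 > 3565.00 → outlier.
5408 > 3565.00 → outlier.
All remaining values lie within [278.50, 3565.00].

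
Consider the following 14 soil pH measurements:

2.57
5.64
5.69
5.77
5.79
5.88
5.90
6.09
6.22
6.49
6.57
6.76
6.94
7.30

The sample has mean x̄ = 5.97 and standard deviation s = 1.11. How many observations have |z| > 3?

1

Cutoffs: x̄ ± 3s = [2.64, 9.30].
Outside the cutoffs: 2.57.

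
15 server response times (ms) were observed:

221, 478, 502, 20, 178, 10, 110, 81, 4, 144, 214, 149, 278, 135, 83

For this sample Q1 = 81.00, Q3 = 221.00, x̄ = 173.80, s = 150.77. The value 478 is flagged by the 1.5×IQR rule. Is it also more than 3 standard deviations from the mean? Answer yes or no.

no

z = (478 − 173.80) / 150.77 = 2.02.
|z| = 2.02 ≤ 3.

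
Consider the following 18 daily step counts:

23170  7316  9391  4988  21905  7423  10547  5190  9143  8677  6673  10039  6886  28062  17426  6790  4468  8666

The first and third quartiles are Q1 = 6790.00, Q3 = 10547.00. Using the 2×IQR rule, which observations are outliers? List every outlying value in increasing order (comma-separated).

21905, 23170, 28062

IQR = Q3 − Q1 = 10547.00 − 6790.00 = 3757.00.
Lower fence = Q1 − 2·IQR = 6790.00 − 7514.00 = -724.00.
Upper fence = Q3 + 2·IQR = 10547.00 + 7514.00 = 18061.00.
21905 > 18061.00 → outlier.
23170 > 18061.00 → outlier.
28062 > 18061.00 → outlier.
All remaining values lie within [-724.00, 18061.00].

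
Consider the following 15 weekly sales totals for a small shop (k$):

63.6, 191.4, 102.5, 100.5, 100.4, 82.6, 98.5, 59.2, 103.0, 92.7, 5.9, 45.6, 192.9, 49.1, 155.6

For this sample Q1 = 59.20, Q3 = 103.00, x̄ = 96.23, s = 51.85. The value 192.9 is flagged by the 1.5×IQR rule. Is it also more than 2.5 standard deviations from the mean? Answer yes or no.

z = (192.9 − 96.23) / 51.85 = 1.86.
|z| = 1.86 ≤ 2.5.

no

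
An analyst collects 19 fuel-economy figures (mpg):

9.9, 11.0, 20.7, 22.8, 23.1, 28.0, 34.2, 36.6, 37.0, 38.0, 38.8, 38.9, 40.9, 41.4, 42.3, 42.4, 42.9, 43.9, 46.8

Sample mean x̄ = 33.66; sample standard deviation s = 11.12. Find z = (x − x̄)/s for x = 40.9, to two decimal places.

0.65

z = (40.9 − 33.66) / 11.12 = 0.65.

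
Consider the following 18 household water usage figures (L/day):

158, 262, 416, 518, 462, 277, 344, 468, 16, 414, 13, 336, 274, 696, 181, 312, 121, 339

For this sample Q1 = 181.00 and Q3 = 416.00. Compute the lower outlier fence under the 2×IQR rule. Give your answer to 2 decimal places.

-289.00

IQR = Q3 − Q1 = 416.00 − 181.00 = 235.00.
Lower fence = Q1 − 2·IQR = 181.00 − 470.00 = -289.00.
Upper fence = Q3 + 2·IQR = 416.00 + 470.00 = 886.00.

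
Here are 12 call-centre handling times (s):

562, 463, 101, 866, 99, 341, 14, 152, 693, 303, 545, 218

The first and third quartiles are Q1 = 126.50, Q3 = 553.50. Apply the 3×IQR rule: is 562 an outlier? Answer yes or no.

no

IQR = Q3 − Q1 = 553.50 − 126.50 = 427.00.
Lower fence = Q1 − 3·IQR = 126.50 − 1281.00 = -1154.50.
Upper fence = Q3 + 3·IQR = 553.50 + 1281.00 = 1834.50.
562 lies within [-1154.50, 1834.50].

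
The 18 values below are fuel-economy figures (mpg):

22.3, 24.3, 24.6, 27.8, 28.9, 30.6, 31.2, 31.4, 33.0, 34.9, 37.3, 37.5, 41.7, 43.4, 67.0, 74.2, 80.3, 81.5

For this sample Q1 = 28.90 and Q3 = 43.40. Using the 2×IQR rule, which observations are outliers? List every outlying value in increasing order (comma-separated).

74.2, 80.3, 81.5

IQR = Q3 − Q1 = 43.40 − 28.90 = 14.50.
Lower fence = Q1 − 2·IQR = 28.90 − 29.00 = -0.10.
Upper fence = Q3 + 2·IQR = 43.40 + 29.00 = 72.40.
74.2 > 72.40 → outlier.
80.3 > 72.40 → outlier.
81.5 > 72.40 → outlier.
All remaining values lie within [-0.10, 72.40].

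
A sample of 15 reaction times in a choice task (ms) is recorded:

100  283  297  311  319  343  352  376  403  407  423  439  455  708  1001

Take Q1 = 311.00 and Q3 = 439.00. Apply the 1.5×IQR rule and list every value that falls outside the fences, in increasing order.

100, 708, 1001

IQR = Q3 − Q1 = 439.00 − 311.00 = 128.00.
Lower fence = Q1 − 1.5·IQR = 311.00 − 192.00 = 119.00.
Upper fence = Q3 + 1.5·IQR = 439.00 + 192.00 = 631.00.
100 < 119.00 → outlier.
708 > 631.00 → outlier.
1001 > 631.00 → outlier.
All remaining values lie within [119.00, 631.00].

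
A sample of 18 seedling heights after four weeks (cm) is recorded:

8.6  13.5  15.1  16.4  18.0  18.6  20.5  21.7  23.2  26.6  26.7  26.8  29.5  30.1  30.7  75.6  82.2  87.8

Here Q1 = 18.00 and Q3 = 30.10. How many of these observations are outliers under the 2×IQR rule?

IQR = 12.10; fences at 18.00 − 24.20 = -6.20 and 30.10 + 24.20 = 54.30.
Outside the cutoffs: 75.6, 82.2, 87.8.

3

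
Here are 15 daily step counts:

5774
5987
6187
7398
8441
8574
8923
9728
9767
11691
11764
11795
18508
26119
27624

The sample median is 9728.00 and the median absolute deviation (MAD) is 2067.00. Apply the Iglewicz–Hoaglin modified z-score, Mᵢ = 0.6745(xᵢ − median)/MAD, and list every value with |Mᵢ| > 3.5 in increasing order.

|Mᵢ| > 3.5 ⇔ |xᵢ − 9728.00| > 3.5·2067.00/0.6745 = 10725.72.
So outliers lie outside [-997.72, 20453.72].
26119: M = 5.35 → outlier.
27624: M = 5.84 → outlier.

26119, 27624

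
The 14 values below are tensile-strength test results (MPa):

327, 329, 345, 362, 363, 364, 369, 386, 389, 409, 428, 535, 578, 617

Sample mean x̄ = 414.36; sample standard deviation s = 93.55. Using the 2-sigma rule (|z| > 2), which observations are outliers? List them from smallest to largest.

617

Cutoffs at x̄ ± 2s: 414.36 ± 2·93.55 = [227.26, 601.46].
617: z = 2.17, |z| > 2 → outlier.
Every other value lies within [227.26, 601.46].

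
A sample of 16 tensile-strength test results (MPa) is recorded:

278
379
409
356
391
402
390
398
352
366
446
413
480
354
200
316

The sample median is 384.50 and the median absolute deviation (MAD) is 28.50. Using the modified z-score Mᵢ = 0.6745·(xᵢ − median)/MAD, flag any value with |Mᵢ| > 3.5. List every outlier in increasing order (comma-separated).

200

|Mᵢ| > 3.5 ⇔ |xᵢ − 384.50| > 3.5·28.50/0.6745 = 147.89.
So outliers lie outside [236.61, 532.39].
200: M = -4.37 → outlier.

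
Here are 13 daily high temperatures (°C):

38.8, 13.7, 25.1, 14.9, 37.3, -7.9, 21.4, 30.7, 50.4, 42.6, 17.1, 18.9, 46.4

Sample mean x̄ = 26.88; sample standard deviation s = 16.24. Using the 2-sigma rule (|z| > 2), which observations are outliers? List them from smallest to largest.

-7.9

Cutoffs at x̄ ± 2s: 26.88 ± 2·16.24 = [-5.60, 59.36].
-7.9: z = -2.14, |z| > 2 → outlier.
Every other value lies within [-5.60, 59.36].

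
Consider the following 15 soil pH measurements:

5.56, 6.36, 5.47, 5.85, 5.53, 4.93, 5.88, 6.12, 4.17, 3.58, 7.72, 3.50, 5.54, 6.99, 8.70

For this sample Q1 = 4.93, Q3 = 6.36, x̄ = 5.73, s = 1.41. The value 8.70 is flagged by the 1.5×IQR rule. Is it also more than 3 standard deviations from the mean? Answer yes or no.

no

z = (8.70 − 5.73) / 1.41 = 2.11.
|z| = 2.11 ≤ 3.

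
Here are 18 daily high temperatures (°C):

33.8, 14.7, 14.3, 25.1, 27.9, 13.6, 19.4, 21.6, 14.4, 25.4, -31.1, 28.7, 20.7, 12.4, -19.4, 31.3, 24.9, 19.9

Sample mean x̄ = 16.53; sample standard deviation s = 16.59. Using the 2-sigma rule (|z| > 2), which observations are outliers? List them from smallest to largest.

-31.1, -19.4

Cutoffs at x̄ ± 2s: 16.53 ± 2·16.59 = [-16.65, 49.71].
-31.1: z = -2.87, |z| > 2 → outlier.
-19.4: z = -2.17, |z| > 2 → outlier.
Every other value lies within [-16.65, 49.71].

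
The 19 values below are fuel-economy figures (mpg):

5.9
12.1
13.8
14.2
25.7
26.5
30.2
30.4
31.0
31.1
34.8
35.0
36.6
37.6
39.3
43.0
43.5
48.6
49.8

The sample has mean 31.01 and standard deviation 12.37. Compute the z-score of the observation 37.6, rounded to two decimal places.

0.53

z = (37.6 − 31.01) / 12.37 = 0.53.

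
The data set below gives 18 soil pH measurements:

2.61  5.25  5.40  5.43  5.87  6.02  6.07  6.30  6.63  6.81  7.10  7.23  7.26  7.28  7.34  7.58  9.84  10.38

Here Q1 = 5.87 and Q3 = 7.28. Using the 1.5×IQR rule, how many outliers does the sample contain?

IQR = 1.41; fences at 5.87 − 2.115 = 3.755 and 7.28 + 2.115 = 9.395.
Outside the cutoffs: 2.61, 9.84, 10.38.

3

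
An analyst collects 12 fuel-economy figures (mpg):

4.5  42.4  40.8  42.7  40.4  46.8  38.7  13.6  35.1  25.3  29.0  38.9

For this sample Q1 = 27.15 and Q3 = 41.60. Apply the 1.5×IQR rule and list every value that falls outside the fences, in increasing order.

4.5

IQR = Q3 − Q1 = 41.60 − 27.15 = 14.45.
Lower fence = Q1 − 1.5·IQR = 27.15 − 21.675 = 5.475.
Upper fence = Q3 + 1.5·IQR = 41.60 + 21.675 = 63.275.
4.5 < 5.475 → outlier.
All remaining values lie within [5.475, 63.275].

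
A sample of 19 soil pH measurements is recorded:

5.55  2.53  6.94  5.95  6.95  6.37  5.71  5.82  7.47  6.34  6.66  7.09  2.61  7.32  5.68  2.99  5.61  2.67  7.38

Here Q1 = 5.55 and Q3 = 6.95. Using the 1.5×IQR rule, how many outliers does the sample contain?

IQR = 1.40; fences at 5.55 − 2.10 = 3.45 and 6.95 + 2.10 = 9.05.
Outside the cutoffs: 2.53, 2.61, 2.67, 2.99.

4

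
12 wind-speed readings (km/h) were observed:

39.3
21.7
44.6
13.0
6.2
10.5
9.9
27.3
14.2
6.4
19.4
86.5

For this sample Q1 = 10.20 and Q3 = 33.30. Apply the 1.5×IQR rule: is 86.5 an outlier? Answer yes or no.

IQR = Q3 − Q1 = 33.30 − 10.20 = 23.10.
Lower fence = Q1 − 1.5·IQR = 10.20 − 34.65 = -24.45.
Upper fence = Q3 + 1.5·IQR = 33.30 + 34.65 = 67.95.
86.5 lies above the upper fence.

yes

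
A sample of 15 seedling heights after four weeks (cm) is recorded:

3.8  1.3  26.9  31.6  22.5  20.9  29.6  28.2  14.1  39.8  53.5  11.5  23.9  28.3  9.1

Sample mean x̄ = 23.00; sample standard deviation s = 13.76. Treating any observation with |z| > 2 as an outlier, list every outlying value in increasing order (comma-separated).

Cutoffs at x̄ ± 2s: 23.00 ± 2·13.76 = [-4.52, 50.52].
53.5: z = 2.22, |z| > 2 → outlier.
Every other value lies within [-4.52, 50.52].

53.5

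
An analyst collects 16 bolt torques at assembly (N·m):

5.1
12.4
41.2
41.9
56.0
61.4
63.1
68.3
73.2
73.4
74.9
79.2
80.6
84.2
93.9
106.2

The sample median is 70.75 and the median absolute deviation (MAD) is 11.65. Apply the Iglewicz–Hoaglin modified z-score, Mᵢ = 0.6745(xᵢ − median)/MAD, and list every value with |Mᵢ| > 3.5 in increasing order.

|Mᵢ| > 3.5 ⇔ |xᵢ − 70.75| > 3.5·11.65/0.6745 = 60.45.
So outliers lie outside [10.30, 131.20].
5.1: M = -3.80 → outlier.

5.1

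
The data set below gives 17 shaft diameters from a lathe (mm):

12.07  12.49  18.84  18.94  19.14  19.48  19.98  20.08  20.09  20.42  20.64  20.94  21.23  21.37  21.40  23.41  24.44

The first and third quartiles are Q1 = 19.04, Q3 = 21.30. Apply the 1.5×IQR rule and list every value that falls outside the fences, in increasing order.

12.07, 12.49

IQR = Q3 − Q1 = 21.30 − 19.04 = 2.26.
Lower fence = Q1 − 1.5·IQR = 19.04 − 3.39 = 15.65.
Upper fence = Q3 + 1.5·IQR = 21.30 + 3.39 = 24.69.
12.07 < 15.65 → outlier.
12.49 < 15.65 → outlier.
All remaining values lie within [15.65, 24.69].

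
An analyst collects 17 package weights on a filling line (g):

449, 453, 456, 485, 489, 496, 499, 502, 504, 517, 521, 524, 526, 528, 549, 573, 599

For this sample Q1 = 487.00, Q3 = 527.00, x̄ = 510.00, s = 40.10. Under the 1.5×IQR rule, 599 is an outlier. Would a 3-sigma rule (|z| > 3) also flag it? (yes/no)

no

z = (599 − 510.00) / 40.10 = 2.22.
|z| = 2.22 ≤ 3.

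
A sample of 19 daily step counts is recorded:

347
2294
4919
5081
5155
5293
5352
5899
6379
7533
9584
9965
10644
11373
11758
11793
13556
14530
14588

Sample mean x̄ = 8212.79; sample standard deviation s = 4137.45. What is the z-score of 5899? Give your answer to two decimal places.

-0.56

z = (5899 − 8212.79) / 4137.45 = -0.56.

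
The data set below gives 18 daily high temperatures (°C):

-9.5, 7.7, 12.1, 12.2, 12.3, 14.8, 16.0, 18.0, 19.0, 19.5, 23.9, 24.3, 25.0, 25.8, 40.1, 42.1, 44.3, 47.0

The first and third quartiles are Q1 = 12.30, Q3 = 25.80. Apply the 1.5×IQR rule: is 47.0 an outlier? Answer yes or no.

IQR = Q3 − Q1 = 25.80 − 12.30 = 13.50.
Lower fence = Q1 − 1.5·IQR = 12.30 − 20.25 = -7.95.
Upper fence = Q3 + 1.5·IQR = 25.80 + 20.25 = 46.05.
47.0 lies above the upper fence.

yes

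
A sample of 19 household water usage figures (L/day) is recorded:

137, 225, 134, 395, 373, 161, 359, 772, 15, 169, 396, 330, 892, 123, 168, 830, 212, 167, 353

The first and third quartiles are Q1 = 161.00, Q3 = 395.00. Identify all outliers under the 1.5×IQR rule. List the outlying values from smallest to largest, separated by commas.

IQR = Q3 − Q1 = 395.00 − 161.00 = 234.00.
Lower fence = Q1 − 1.5·IQR = 161.00 − 351.00 = -190.00.
Upper fence = Q3 + 1.5·IQR = 395.00 + 351.00 = 746.00.
772 > 746.00 → outlier.
830 > 746.00 → outlier.
892 > 746.00 → outlier.
All remaining values lie within [-190.00, 746.00].

772, 830, 892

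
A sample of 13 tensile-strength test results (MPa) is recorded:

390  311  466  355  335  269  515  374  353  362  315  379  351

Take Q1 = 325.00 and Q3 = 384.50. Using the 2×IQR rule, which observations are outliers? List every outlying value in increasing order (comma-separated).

515

IQR = Q3 − Q1 = 384.50 − 325.00 = 59.50.
Lower fence = Q1 − 2·IQR = 325.00 − 119.00 = 206.00.
Upper fence = Q3 + 2·IQR = 384.50 + 119.00 = 503.50.
515 > 503.50 → outlier.
All remaining values lie within [206.00, 503.50].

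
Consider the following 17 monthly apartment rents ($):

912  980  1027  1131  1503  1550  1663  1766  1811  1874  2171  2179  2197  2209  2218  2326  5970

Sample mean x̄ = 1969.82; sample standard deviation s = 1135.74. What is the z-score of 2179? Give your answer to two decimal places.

z = (2179 − 1969.82) / 1135.74 = 0.18.

0.18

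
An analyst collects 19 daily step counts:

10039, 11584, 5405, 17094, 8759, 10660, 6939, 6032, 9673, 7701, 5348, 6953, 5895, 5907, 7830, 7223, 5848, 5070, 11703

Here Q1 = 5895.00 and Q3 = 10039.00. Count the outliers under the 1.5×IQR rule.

1

IQR = 4144.00; fences at 5895.00 − 6216.00 = -321.00 and 10039.00 + 6216.00 = 16255.00.
Outside the cutoffs: 17094.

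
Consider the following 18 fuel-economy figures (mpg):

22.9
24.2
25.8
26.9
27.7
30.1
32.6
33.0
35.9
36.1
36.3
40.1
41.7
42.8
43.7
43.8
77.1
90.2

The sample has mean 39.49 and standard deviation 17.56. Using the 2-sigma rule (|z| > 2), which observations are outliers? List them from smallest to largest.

Cutoffs at x̄ ± 2s: 39.49 ± 2·17.56 = [4.37, 74.61].
77.1: z = 2.14, |z| > 2 → outlier.
90.2: z = 2.89, |z| > 2 → outlier.
Every other value lies within [4.37, 74.61].

77.1, 90.2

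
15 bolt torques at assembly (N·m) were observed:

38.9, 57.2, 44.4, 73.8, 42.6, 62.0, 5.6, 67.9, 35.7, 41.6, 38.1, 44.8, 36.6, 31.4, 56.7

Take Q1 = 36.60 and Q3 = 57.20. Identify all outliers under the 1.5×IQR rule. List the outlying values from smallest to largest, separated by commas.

IQR = Q3 − Q1 = 57.20 − 36.60 = 20.60.
Lower fence = Q1 − 1.5·IQR = 36.60 − 30.90 = 5.70.
Upper fence = Q3 + 1.5·IQR = 57.20 + 30.90 = 88.10.
5.6 < 5.70 → outlier.
All remaining values lie within [5.70, 88.10].

5.6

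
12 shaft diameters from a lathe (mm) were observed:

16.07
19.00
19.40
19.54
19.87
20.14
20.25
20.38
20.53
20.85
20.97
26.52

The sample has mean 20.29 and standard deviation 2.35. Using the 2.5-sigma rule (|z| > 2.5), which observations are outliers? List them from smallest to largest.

Cutoffs at x̄ ± 2.5s: 20.29 ± 2.5·2.35 = [14.415, 26.165].
26.52: z = 2.65, |z| > 2.5 → outlier.
Every other value lies within [14.415, 26.165].

26.52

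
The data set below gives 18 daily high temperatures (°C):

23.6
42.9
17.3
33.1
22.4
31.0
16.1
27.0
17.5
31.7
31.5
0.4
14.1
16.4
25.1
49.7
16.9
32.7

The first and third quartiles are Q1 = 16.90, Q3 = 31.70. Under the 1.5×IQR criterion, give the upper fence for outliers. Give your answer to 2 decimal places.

53.90

IQR = Q3 − Q1 = 31.70 − 16.90 = 14.80.
Lower fence = Q1 − 1.5·IQR = 16.90 − 22.20 = -5.30.
Upper fence = Q3 + 1.5·IQR = 31.70 + 22.20 = 53.90.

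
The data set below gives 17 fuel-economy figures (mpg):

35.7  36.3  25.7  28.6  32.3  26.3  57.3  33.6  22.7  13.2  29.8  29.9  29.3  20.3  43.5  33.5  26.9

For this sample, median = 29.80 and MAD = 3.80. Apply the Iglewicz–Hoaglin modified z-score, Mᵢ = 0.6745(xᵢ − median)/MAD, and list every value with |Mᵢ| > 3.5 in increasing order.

57.3

|Mᵢ| > 3.5 ⇔ |xᵢ − 29.80| > 3.5·3.80/0.6745 = 19.72.
So outliers lie outside [10.08, 49.52].
57.3: M = 4.88 → outlier.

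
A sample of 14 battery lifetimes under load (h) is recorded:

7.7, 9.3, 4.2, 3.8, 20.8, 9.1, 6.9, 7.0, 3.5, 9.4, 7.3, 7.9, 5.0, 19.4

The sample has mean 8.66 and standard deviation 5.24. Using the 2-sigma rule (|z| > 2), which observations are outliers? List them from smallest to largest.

Cutoffs at x̄ ± 2s: 8.66 ± 2·5.24 = [-1.82, 19.14].
19.4: z = 2.05, |z| > 2 → outlier.
20.8: z = 2.32, |z| > 2 → outlier.
Every other value lies within [-1.82, 19.14].

19.4, 20.8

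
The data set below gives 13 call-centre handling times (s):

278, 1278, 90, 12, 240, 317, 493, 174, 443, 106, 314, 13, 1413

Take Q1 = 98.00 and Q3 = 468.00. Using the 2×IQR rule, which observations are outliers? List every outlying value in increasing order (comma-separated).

IQR = Q3 − Q1 = 468.00 − 98.00 = 370.00.
Lower fence = Q1 − 2·IQR = 98.00 − 740.00 = -642.00.
Upper fence = Q3 + 2·IQR = 468.00 + 740.00 = 1208.00.
1278 > 1208.00 → outlier.
1413 > 1208.00 → outlier.
All remaining values lie within [-642.00, 1208.00].

1278, 1413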